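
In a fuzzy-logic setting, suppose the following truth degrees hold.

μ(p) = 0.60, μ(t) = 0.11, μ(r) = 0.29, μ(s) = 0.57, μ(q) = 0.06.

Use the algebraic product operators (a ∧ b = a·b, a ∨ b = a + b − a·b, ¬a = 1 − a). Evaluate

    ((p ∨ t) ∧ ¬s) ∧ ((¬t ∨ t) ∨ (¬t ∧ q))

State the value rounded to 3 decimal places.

0.251

p ∨ t = a + b − a·b on (0.6000, 0.1100) = 0.6440
¬s = 1 − 0.5700 = 0.4300
(p ∨ t) ∧ ¬s = a·b on (0.6440, 0.4300) = 0.2769
¬t = 1 − 0.1100 = 0.8900
¬t ∨ t = a + b − a·b on (0.8900, 0.1100) = 0.9021
¬t = 1 − 0.1100 = 0.8900
¬t ∧ q = a·b on (0.8900, 0.0600) = 0.0534
(¬t ∨ t) ∨ (¬t ∧ q) = a + b − a·b on (0.9021, 0.0534) = 0.9073
((p ∨ t) ∧ ¬s) ∧ ((¬t ∨ t) ∨ (¬t ∧ q)) = a·b on (0.2769, 0.9073) = 0.2513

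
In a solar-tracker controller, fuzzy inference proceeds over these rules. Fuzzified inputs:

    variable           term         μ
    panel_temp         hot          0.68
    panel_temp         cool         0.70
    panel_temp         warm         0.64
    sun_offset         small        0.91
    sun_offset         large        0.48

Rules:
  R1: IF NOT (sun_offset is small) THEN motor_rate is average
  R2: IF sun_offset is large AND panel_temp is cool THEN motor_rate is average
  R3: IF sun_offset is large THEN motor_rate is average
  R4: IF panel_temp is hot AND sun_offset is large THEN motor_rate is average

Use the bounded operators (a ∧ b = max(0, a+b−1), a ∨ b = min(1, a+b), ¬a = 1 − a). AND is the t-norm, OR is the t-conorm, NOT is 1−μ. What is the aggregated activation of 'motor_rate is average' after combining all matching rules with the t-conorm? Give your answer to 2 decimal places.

R1: ¬small=1−0.91=0.09 → w = 0.09
R2: large=0.48, cool=0.70; AND[max(0, a+b−1)] → w = 0.18
R3: large=0.48 → w = 0.48
R4: hot=0.68, large=0.48; AND[max(0, a+b−1)] → w = 0.16
Rules with consequent 'average': {R1, R2, R3, R4} → strengths 0.09, 0.18, 0.48, 0.16
Aggregate via t-conorm [min(1, a+b)]: 0.91

0.91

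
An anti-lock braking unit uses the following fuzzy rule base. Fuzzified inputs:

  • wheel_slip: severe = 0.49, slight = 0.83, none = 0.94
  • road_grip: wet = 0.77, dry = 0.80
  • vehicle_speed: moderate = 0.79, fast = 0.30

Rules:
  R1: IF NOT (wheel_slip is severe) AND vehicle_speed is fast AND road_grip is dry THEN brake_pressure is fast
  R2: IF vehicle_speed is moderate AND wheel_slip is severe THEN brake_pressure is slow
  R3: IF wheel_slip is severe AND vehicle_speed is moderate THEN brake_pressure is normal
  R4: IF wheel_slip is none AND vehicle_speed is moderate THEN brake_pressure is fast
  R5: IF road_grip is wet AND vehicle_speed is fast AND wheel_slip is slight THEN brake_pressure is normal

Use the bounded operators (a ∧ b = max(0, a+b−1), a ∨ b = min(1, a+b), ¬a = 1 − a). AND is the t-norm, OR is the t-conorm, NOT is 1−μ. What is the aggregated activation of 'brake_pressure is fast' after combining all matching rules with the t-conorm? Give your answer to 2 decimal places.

R1: ¬severe=1−0.49=0.51, fast=0.30, dry=0.80; AND[max(0, a+b−1)] → w = 0.00
R2: moderate=0.79, severe=0.49; AND[max(0, a+b−1)] → w = 0.28
R3: severe=0.49, moderate=0.79; AND[max(0, a+b−1)] → w = 0.28
R4: none=0.94, moderate=0.79; AND[max(0, a+b−1)] → w = 0.73
R5: wet=0.77, fast=0.30, slight=0.83; AND[max(0, a+b−1)] → w = 0.00
Rules with consequent 'fast': {R1, R4} → strengths 0.00, 0.73
Aggregate via t-conorm [min(1, a+b)]: 0.73

0.73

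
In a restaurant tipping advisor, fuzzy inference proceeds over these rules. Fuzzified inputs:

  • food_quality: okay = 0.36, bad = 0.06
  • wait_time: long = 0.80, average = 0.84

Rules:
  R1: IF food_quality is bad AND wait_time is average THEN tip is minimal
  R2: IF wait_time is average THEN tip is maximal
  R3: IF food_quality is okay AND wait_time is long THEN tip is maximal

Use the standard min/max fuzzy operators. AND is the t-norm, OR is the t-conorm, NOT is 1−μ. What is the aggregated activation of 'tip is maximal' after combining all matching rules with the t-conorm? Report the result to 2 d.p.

R1: bad=0.06, average=0.84; AND[min(a, b)] → w = 0.06
R2: average=0.84 → w = 0.84
R3: okay=0.36, long=0.80; AND[min(a, b)] → w = 0.36
Rules with consequent 'maximal': {R2, R3} → strengths 0.84, 0.36
Aggregate via t-conorm [max(a, b)]: 0.84

0.84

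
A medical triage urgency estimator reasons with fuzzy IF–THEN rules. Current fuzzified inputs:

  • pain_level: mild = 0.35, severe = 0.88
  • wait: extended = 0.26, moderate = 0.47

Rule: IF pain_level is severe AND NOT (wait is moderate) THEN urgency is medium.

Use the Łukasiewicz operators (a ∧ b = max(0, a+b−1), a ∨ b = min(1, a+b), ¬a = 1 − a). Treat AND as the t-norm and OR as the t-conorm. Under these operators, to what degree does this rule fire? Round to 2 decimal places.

firing strength: severe=0.88, ¬moderate=1−0.47=0.53; AND[max(0, a+b−1)] → w = 0.41

0.41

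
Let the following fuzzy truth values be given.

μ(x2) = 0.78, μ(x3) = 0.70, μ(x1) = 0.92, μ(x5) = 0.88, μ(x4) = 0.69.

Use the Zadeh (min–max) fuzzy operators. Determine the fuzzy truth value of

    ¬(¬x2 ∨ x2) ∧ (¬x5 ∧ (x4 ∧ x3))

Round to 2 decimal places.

0.12

¬x2 = 1 − 0.78 = 0.22
¬x2 ∨ x2 = max(a, b) on (0.22, 0.78) = 0.78
¬(¬x2 ∨ x2) = 1 − 0.78 = 0.22
¬x5 = 1 − 0.88 = 0.12
x4 ∧ x3 = min(a, b) on (0.69, 0.70) = 0.69
¬x5 ∧ (x4 ∧ x3) = min(a, b) on (0.12, 0.69) = 0.12
¬(¬x2 ∨ x2) ∧ (¬x5 ∧ (x4 ∧ x3)) = min(a, b) on (0.22, 0.12) = 0.12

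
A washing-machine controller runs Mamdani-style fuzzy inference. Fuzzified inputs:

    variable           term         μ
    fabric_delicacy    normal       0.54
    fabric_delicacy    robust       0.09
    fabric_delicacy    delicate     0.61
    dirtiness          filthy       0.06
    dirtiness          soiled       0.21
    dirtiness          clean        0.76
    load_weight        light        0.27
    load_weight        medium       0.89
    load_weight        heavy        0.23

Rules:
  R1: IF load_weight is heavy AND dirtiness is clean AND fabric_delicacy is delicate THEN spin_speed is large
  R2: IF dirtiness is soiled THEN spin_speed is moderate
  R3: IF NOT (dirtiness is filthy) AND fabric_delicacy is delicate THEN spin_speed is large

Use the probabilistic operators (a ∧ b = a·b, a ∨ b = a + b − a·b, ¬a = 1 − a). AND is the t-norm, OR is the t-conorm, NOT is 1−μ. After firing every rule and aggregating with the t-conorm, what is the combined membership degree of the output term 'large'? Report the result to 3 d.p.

0.619

R1: heavy=0.23, clean=0.76, delicate=0.61; AND[a·b] → w = 0.1066
R2: soiled=0.21 → w = 0.2100
R3: ¬filthy=1−0.06=0.94, delicate=0.61; AND[a·b] → w = 0.5734
Rules with consequent 'large': {R1, R3} → strengths 0.1066, 0.5734
Aggregate via t-conorm [a + b − a·b]: 0.6189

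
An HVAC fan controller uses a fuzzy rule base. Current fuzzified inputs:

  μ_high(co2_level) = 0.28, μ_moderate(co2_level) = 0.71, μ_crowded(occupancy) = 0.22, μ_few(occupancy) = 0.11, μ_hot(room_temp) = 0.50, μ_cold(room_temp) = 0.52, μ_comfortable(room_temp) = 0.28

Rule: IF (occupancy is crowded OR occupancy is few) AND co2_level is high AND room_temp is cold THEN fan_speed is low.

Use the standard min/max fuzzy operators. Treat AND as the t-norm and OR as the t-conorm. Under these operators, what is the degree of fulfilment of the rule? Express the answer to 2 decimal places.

firing strength: (crowded=0.22 OR few=0.11) = 0.22; AND[min(a, b)] with high=0.28, cold=0.52 → w = 0.22

0.22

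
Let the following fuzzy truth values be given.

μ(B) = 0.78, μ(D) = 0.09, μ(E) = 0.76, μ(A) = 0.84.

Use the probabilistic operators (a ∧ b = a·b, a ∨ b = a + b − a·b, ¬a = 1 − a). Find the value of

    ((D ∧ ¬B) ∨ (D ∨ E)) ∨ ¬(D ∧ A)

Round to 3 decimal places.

¬B = 1 − 0.7800 = 0.2200
D ∧ ¬B = a·b on (0.0900, 0.2200) = 0.0198
D ∨ E = a + b − a·b on (0.0900, 0.7600) = 0.7816
(D ∧ ¬B) ∨ (D ∨ E) = a + b − a·b on (0.0198, 0.7816) = 0.7859
D ∧ A = a·b on (0.0900, 0.8400) = 0.0756
¬(D ∧ A) = 1 − 0.0756 = 0.9244
((D ∧ ¬B) ∨ (D ∨ E)) ∨ ¬(D ∧ A) = a + b − a·b on (0.7859, 0.9244) = 0.9838

0.984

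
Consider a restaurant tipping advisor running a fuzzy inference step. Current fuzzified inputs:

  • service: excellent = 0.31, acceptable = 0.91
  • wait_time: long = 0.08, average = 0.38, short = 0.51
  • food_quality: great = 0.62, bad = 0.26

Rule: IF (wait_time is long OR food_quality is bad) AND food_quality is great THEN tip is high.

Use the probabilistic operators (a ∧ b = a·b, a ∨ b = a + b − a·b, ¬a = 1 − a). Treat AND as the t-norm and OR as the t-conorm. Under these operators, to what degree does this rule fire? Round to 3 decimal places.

firing strength: (long=0.08 OR bad=0.26) = 0.3192; AND[a·b] with great=0.62 → w = 0.1979

0.198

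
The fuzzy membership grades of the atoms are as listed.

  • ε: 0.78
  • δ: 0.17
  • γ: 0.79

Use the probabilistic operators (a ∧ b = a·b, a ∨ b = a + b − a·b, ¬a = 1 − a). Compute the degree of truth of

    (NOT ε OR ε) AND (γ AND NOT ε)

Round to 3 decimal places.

0.144

NOT ε = 1 − 0.7800 = 0.2200
NOT ε OR ε = a + b − a·b on (0.2200, 0.7800) = 0.8284
NOT ε = 1 − 0.7800 = 0.2200
γ AND NOT ε = a·b on (0.7900, 0.2200) = 0.1738
(NOT ε OR ε) AND (γ AND NOT ε) = a·b on (0.8284, 0.1738) = 0.1440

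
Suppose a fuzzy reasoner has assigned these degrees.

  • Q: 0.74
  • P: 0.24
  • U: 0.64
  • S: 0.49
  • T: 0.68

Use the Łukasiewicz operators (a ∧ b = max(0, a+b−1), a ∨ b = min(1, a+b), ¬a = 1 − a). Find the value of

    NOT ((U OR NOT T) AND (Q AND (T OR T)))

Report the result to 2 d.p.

0.30

NOT T = 1 − 0.68 = 0.32
U OR NOT T = min(1, a+b) on (0.64, 0.32) = 0.96
T OR T = min(1, a+b) on (0.68, 0.68) = 1.00
Q AND (T OR T) = max(0, a+b−1) on (0.74, 1.00) = 0.74
(U OR NOT T) AND (Q AND (T OR T)) = max(0, a+b−1) on (0.96, 0.74) = 0.70
NOT ((U OR NOT T) AND (Q AND (T OR T))) = 1 − 0.70 = 0.30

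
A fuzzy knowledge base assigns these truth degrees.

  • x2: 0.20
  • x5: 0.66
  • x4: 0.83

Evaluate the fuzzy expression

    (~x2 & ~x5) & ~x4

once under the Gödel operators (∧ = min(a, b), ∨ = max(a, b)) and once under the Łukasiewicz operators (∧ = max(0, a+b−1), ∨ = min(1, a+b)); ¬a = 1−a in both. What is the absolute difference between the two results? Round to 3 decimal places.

0.170

Under Gödel:
  ~x2 = 1 − 0.20 = 0.80
  ~x5 = 1 − 0.66 = 0.34
  ~x2 & ~x5 = min(a, b) on (0.80, 0.34) = 0.34
  ~x4 = 1 − 0.83 = 0.17
  (~x2 & ~x5) & ~x4 = min(a, b) on (0.34, 0.17) = 0.17
  → value = 0.1700
Under Łukasiewicz:
  ~x2 = 1 − 0.20 = 0.80
  ~x5 = 1 − 0.66 = 0.34
  ~x2 & ~x5 = max(0, a+b−1) on (0.80, 0.34) = 0.14
  ~x4 = 1 − 0.83 = 0.17
  (~x2 & ~x5) & ~x4 = max(0, a+b−1) on (0.14, 0.17) = 0.00
  → value = 0.0000
|0.1700 − 0.0000| = 0.170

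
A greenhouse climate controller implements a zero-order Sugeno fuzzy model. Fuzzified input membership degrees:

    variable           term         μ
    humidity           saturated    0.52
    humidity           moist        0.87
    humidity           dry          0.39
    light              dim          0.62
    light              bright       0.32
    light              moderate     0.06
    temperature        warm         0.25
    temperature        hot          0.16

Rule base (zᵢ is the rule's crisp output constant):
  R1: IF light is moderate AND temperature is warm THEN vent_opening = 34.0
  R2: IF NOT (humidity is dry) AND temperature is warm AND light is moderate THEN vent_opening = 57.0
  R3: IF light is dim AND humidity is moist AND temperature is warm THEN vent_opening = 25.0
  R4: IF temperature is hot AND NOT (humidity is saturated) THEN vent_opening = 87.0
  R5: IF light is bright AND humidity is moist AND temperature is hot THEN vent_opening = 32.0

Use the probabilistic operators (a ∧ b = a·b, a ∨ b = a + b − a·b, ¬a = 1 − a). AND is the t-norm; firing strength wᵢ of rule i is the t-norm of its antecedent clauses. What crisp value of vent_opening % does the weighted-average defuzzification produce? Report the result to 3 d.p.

44.623

R1 (z=34.0): moderate=0.06, warm=0.25; AND[a·b] → w = 0.0150
R2 (z=57.0): ¬dry=1−0.39=0.61, warm=0.25, moderate=0.06; AND[a·b] → w = 0.0092
R3 (z=25.0): dim=0.62, moist=0.87, warm=0.25; AND[a·b] → w = 0.1348
R4 (z=87.0): hot=0.16, ¬saturated=1−0.52=0.48; AND[a·b] → w = 0.0768
R5 (z=32.0): bright=0.32, moist=0.87, hot=0.16; AND[a·b] → w = 0.0445
Weighted average = (0.0150·34.0 + 0.0092·57.0 + 0.1348·25.0 + 0.0768·87.0 + 0.0445·32.0) / (0.0150 + 0.0092 + 0.1348 + 0.0768 + 0.0445)
  = 12.5098 / 0.2803 = 44.623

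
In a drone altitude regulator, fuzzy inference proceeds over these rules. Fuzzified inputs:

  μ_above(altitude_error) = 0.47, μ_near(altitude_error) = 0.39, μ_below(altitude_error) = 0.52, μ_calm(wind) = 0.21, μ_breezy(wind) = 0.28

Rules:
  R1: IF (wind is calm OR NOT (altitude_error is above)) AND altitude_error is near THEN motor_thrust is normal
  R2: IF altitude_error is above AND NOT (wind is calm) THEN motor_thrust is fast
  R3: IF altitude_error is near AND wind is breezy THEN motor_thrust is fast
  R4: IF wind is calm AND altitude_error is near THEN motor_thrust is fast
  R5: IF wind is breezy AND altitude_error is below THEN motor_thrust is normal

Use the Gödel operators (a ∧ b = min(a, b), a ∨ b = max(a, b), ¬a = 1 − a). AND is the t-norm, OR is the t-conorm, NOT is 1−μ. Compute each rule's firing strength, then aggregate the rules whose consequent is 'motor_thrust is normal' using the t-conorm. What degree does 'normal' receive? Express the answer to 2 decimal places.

R1: (calm=0.21 OR ¬above=1−0.47=0.53) = 0.53; AND[min(a, b)] with near=0.39 → w = 0.39
R2: above=0.47, ¬calm=1−0.21=0.79; AND[min(a, b)] → w = 0.47
R3: near=0.39, breezy=0.28; AND[min(a, b)] → w = 0.28
R4: calm=0.21, near=0.39; AND[min(a, b)] → w = 0.21
R5: breezy=0.28, below=0.52; AND[min(a, b)] → w = 0.28
Rules with consequent 'normal': {R1, R5} → strengths 0.39, 0.28
Aggregate via t-conorm [max(a, b)]: 0.39

0.39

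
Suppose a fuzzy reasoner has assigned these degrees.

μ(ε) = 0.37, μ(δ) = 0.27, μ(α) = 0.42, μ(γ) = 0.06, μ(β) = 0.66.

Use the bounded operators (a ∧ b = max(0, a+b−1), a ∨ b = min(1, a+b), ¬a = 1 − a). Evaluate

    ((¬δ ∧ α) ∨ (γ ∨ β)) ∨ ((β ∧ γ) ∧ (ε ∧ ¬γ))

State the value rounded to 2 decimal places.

¬δ = 1 − 0.27 = 0.73
¬δ ∧ α = max(0, a+b−1) on (0.73, 0.42) = 0.15
γ ∨ β = min(1, a+b) on (0.06, 0.66) = 0.72
(¬δ ∧ α) ∨ (γ ∨ β) = min(1, a+b) on (0.15, 0.72) = 0.87
β ∧ γ = max(0, a+b−1) on (0.66, 0.06) = 0.00
¬γ = 1 − 0.06 = 0.94
ε ∧ ¬γ = max(0, a+b−1) on (0.37, 0.94) = 0.31
(β ∧ γ) ∧ (ε ∧ ¬γ) = max(0, a+b−1) on (0.00, 0.31) = 0.00
((¬δ ∧ α) ∨ (γ ∨ β)) ∨ ((β ∧ γ) ∧ (ε ∧ ¬γ)) = min(1, a+b) on (0.87, 0.00) = 0.87

0.87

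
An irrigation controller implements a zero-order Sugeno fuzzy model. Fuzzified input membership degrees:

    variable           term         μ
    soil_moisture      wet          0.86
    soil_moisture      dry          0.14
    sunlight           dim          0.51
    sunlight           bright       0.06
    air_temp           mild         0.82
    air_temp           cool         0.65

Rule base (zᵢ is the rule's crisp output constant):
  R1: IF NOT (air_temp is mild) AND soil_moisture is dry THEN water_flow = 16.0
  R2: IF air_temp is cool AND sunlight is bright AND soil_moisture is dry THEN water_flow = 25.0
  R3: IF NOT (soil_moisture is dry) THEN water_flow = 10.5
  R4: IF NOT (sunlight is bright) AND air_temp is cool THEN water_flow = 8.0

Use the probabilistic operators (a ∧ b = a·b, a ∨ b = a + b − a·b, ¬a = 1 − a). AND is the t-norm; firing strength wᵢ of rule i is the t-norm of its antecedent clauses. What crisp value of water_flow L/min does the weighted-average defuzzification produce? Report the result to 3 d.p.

9.628

R1 (z=16.0): ¬mild=1−0.82=0.18, dry=0.14; AND[a·b] → w = 0.0252
R2 (z=25.0): cool=0.65, bright=0.06, dry=0.14; AND[a·b] → w = 0.0055
R3 (z=10.5): ¬dry=1−0.14=0.86 → w = 0.8600
R4 (z=8.0): ¬bright=1−0.06=0.94, cool=0.65; AND[a·b] → w = 0.6110
Weighted average = (0.0252·16.0 + 0.0055·25.0 + 0.8600·10.5 + 0.6110·8.0) / (0.0252 + 0.0055 + 0.8600 + 0.6110)
  = 14.4577 / 1.5017 = 9.628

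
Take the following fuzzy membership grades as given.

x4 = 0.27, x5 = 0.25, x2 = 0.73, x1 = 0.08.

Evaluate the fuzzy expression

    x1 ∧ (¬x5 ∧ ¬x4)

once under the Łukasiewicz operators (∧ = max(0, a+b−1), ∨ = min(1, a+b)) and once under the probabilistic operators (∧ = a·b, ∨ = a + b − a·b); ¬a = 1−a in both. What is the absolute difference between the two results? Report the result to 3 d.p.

Under Łukasiewicz:
  ¬x5 = 1 − 0.25 = 0.75
  ¬x4 = 1 − 0.27 = 0.73
  ¬x5 ∧ ¬x4 = max(0, a+b−1) on (0.75, 0.73) = 0.48
  x1 ∧ (¬x5 ∧ ¬x4) = max(0, a+b−1) on (0.08, 0.48) = 0.00
  → value = 0.0000
Under probabilistic:
  ¬x5 = 1 − 0.2500 = 0.7500
  ¬x4 = 1 − 0.2700 = 0.7300
  ¬x5 ∧ ¬x4 = a·b on (0.7500, 0.7300) = 0.5475
  x1 ∧ (¬x5 ∧ ¬x4) = a·b on (0.0800, 0.5475) = 0.0438
  → value = 0.0438
|0.0000 − 0.0438| = 0.044

0.044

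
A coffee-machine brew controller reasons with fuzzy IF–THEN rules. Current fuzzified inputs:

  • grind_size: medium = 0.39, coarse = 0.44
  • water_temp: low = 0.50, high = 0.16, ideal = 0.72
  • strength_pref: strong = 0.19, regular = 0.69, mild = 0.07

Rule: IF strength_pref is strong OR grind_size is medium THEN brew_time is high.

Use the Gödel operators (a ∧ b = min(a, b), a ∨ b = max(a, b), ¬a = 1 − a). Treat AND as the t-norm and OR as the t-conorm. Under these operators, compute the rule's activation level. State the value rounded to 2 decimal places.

0.39

firing strength: strong=0.19, medium=0.39; OR[max(a, b)] → w = 0.39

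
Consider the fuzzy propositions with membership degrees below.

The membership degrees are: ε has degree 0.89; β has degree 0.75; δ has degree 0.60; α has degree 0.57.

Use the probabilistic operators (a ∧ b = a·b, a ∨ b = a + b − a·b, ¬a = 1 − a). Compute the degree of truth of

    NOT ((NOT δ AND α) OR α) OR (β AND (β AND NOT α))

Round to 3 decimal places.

NOT δ = 1 − 0.6000 = 0.4000
NOT δ AND α = a·b on (0.4000, 0.5700) = 0.2280
(NOT δ AND α) OR α = a + b − a·b on (0.2280, 0.5700) = 0.6680
NOT ((NOT δ AND α) OR α) = 1 − 0.6680 = 0.3320
NOT α = 1 − 0.5700 = 0.4300
β AND NOT α = a·b on (0.7500, 0.4300) = 0.3225
β AND (β AND NOT α) = a·b on (0.7500, 0.3225) = 0.2419
NOT ((NOT δ AND α) OR α) OR (β AND (β AND NOT α)) = a + b − a·b on (0.3320, 0.2419) = 0.4935

0.494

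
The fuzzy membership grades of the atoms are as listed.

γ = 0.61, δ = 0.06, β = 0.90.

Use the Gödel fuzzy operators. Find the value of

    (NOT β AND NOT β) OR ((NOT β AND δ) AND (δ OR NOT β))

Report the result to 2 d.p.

0.10

NOT β = 1 − 0.90 = 0.10
NOT β = 1 − 0.90 = 0.10
NOT β AND NOT β = min(a, b) on (0.10, 0.10) = 0.10
NOT β = 1 − 0.90 = 0.10
NOT β AND δ = min(a, b) on (0.10, 0.06) = 0.06
NOT β = 1 − 0.90 = 0.10
δ OR NOT β = max(a, b) on (0.06, 0.10) = 0.10
(NOT β AND δ) AND (δ OR NOT β) = min(a, b) on (0.06, 0.10) = 0.06
(NOT β AND NOT β) OR ((NOT β AND δ) AND (δ OR NOT β)) = max(a, b) on (0.10, 0.06) = 0.10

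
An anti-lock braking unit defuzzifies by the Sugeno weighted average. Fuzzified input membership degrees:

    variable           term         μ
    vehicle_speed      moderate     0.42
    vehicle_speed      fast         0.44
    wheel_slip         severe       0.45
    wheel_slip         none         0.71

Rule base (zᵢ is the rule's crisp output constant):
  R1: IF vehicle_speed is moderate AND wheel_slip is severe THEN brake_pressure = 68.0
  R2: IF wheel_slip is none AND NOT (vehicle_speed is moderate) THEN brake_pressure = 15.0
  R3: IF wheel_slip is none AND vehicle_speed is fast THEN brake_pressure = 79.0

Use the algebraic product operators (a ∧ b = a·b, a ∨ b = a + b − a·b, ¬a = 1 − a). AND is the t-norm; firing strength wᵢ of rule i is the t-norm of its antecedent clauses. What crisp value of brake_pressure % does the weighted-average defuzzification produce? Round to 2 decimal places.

47.86

R1 (z=68.0): moderate=0.42, severe=0.45; AND[a·b] → w = 0.1890
R2 (z=15.0): none=0.71, ¬moderate=1−0.42=0.58; AND[a·b] → w = 0.4118
R3 (z=79.0): none=0.71, fast=0.44; AND[a·b] → w = 0.3124
Weighted average = (0.1890·68.0 + 0.4118·15.0 + 0.3124·79.0) / (0.1890 + 0.4118 + 0.3124)
  = 43.7086 / 0.9132 = 47.86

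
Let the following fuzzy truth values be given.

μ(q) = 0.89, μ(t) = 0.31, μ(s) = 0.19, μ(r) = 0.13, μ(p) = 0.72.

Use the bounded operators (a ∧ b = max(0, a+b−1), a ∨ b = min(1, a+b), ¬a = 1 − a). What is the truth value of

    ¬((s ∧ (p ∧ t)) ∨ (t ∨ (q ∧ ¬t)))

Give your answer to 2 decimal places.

p ∧ t = max(0, a+b−1) on (0.72, 0.31) = 0.03
s ∧ (p ∧ t) = max(0, a+b−1) on (0.19, 0.03) = 0.00
¬t = 1 − 0.31 = 0.69
q ∧ ¬t = max(0, a+b−1) on (0.89, 0.69) = 0.58
t ∨ (q ∧ ¬t) = min(1, a+b) on (0.31, 0.58) = 0.89
(s ∧ (p ∧ t)) ∨ (t ∨ (q ∧ ¬t)) = min(1, a+b) on (0.00, 0.89) = 0.89
¬((s ∧ (p ∧ t)) ∨ (t ∨ (q ∧ ¬t))) = 1 − 0.89 = 0.11

0.11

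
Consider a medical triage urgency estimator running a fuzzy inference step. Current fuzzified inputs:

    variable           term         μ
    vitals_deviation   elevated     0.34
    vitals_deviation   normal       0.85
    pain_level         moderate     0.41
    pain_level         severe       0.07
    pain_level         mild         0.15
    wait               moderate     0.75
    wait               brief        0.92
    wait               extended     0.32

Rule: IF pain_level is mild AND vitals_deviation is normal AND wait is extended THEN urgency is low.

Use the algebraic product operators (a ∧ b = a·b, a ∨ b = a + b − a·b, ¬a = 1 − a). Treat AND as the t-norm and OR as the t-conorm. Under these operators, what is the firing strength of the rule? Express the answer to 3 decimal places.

0.041

firing strength: mild=0.15, normal=0.85, extended=0.32; AND[a·b] → w = 0.0408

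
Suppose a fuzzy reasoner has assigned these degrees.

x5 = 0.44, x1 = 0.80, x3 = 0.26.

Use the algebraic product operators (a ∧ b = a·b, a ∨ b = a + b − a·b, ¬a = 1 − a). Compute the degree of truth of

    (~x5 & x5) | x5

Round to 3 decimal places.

~x5 = 1 − 0.4400 = 0.5600
~x5 & x5 = a·b on (0.5600, 0.4400) = 0.2464
(~x5 & x5) | x5 = a + b − a·b on (0.2464, 0.4400) = 0.5780

0.578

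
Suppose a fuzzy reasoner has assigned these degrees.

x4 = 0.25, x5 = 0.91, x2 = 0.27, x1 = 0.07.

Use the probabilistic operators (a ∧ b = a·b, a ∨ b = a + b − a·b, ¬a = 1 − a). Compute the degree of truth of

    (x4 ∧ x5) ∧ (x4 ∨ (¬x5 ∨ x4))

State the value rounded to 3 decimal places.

x4 ∧ x5 = a·b on (0.2500, 0.9100) = 0.2275
¬x5 = 1 − 0.9100 = 0.0900
¬x5 ∨ x4 = a + b − a·b on (0.0900, 0.2500) = 0.3175
x4 ∨ (¬x5 ∨ x4) = a + b − a·b on (0.2500, 0.3175) = 0.4881
(x4 ∧ x5) ∧ (x4 ∨ (¬x5 ∨ x4)) = a·b on (0.2275, 0.4881) = 0.1110

0.111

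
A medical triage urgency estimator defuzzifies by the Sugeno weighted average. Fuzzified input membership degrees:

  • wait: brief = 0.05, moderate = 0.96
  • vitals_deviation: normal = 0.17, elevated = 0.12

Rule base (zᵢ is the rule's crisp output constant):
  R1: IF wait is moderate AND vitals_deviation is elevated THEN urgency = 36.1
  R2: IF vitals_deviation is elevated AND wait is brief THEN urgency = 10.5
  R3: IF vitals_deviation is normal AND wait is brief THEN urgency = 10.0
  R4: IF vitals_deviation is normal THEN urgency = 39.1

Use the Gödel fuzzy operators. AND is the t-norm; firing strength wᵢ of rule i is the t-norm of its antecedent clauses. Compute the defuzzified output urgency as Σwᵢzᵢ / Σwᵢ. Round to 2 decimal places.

30.78

R1 (z=36.1): moderate=0.96, elevated=0.12; AND[min(a, b)] → w = 0.12
R2 (z=10.5): elevated=0.12, brief=0.05; AND[min(a, b)] → w = 0.05
R3 (z=10.0): normal=0.17, brief=0.05; AND[min(a, b)] → w = 0.05
R4 (z=39.1): normal=0.17 → w = 0.17
Weighted average = (0.12·36.1 + 0.05·10.5 + 0.05·10.0 + 0.17·39.1) / (0.12 + 0.05 + 0.05 + 0.17)
  = 12.0040 / 0.3900 = 30.78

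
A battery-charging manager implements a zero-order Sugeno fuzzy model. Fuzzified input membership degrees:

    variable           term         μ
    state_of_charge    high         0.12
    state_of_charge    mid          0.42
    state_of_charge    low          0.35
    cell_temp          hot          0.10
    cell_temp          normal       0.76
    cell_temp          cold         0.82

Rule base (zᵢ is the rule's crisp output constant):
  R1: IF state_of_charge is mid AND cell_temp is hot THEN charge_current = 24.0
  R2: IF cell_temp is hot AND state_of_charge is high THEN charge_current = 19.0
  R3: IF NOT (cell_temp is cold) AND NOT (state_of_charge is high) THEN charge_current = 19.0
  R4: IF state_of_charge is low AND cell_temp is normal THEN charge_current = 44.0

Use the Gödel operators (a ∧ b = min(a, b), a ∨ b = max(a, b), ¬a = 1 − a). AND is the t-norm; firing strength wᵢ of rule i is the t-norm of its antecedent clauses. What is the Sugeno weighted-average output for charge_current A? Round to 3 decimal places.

31.671

R1 (z=24.0): mid=0.42, hot=0.10; AND[min(a, b)] → w = 0.10
R2 (z=19.0): hot=0.10, high=0.12; AND[min(a, b)] → w = 0.10
R3 (z=19.0): ¬cold=1−0.82=0.18, ¬high=1−0.12=0.88; AND[min(a, b)] → w = 0.18
R4 (z=44.0): low=0.35, normal=0.76; AND[min(a, b)] → w = 0.35
Weighted average = (0.10·24.0 + 0.10·19.0 + 0.18·19.0 + 0.35·44.0) / (0.10 + 0.10 + 0.18 + 0.35)
  = 23.1200 / 0.7300 = 31.671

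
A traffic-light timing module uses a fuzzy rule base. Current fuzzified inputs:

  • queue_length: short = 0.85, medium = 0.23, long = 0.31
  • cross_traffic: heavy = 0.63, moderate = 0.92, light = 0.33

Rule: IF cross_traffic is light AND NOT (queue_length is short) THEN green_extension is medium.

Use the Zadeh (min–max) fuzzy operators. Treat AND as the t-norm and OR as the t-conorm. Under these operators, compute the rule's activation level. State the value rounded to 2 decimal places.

0.15

firing strength: light=0.33, ¬short=1−0.85=0.15; AND[min(a, b)] → w = 0.15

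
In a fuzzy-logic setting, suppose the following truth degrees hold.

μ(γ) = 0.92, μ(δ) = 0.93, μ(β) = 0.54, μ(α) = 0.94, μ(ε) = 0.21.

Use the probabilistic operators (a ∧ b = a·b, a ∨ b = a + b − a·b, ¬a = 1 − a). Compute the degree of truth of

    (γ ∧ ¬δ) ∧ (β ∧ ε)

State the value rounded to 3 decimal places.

0.007

¬δ = 1 − 0.9300 = 0.0700
γ ∧ ¬δ = a·b on (0.9200, 0.0700) = 0.0644
β ∧ ε = a·b on (0.5400, 0.2100) = 0.1134
(γ ∧ ¬δ) ∧ (β ∧ ε) = a·b on (0.0644, 0.1134) = 0.0073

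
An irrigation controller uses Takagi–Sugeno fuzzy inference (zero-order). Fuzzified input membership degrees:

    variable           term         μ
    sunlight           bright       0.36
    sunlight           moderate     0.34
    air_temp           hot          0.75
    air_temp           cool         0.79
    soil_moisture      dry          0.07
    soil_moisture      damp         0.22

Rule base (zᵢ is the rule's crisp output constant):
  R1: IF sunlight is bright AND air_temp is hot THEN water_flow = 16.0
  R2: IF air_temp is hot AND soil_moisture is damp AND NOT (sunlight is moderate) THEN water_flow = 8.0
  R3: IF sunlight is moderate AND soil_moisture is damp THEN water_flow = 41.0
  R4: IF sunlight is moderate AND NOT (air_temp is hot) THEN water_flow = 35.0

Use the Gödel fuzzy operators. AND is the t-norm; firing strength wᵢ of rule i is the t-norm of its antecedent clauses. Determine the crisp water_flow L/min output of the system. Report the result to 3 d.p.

24.086

R1 (z=16.0): bright=0.36, hot=0.75; AND[min(a, b)] → w = 0.36
R2 (z=8.0): hot=0.75, damp=0.22, ¬moderate=1−0.34=0.66; AND[min(a, b)] → w = 0.22
R3 (z=41.0): moderate=0.34, damp=0.22; AND[min(a, b)] → w = 0.22
R4 (z=35.0): moderate=0.34, ¬hot=1−0.75=0.25; AND[min(a, b)] → w = 0.25
Weighted average = (0.36·16.0 + 0.22·8.0 + 0.22·41.0 + 0.25·35.0) / (0.36 + 0.22 + 0.22 + 0.25)
  = 25.2900 / 1.0500 = 24.086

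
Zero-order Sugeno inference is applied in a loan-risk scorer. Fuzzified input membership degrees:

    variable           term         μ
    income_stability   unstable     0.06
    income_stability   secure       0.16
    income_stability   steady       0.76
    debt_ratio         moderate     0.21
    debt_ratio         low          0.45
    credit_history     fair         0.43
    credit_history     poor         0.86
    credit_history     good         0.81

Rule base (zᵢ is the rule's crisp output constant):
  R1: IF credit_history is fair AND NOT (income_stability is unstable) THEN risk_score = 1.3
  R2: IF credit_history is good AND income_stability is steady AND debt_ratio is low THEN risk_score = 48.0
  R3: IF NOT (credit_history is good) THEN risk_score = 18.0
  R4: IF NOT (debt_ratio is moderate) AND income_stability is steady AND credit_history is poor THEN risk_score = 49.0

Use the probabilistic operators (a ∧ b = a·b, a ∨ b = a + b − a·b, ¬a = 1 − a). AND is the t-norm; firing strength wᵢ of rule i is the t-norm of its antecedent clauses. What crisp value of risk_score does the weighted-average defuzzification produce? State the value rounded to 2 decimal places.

R1 (z=1.3): fair=0.43, ¬unstable=1−0.06=0.94; AND[a·b] → w = 0.4042
R2 (z=48.0): good=0.81, steady=0.76, low=0.45; AND[a·b] → w = 0.2770
R3 (z=18.0): ¬good=1−0.81=0.19 → w = 0.1900
R4 (z=49.0): ¬moderate=1−0.21=0.79, steady=0.76, poor=0.86; AND[a·b] → w = 0.5163
Weighted average = (0.4042·1.3 + 0.2770·48.0 + 0.1900·18.0 + 0.5163·49.0) / (0.4042 + 0.2770 + 0.1900 + 0.5163)
  = 42.5433 / 1.3876 = 30.66

30.66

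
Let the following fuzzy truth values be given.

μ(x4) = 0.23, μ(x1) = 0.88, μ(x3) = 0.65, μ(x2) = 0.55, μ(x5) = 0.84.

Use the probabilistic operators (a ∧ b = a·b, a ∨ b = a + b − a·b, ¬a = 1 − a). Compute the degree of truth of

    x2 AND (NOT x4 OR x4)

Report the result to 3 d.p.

0.453

NOT x4 = 1 − 0.2300 = 0.7700
NOT x4 OR x4 = a + b − a·b on (0.7700, 0.2300) = 0.8229
x2 AND (NOT x4 OR x4) = a·b on (0.5500, 0.8229) = 0.4526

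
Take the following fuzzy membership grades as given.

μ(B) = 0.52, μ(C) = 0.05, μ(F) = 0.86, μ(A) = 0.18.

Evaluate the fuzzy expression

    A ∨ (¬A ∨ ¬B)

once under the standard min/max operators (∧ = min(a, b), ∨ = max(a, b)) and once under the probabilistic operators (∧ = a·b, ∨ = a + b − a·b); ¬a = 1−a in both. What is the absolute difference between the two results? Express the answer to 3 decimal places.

Under standard min/max:
  ¬A = 1 − 0.18 = 0.82
  ¬B = 1 − 0.52 = 0.48
  ¬A ∨ ¬B = max(a, b) on (0.82, 0.48) = 0.82
  A ∨ (¬A ∨ ¬B) = max(a, b) on (0.18, 0.82) = 0.82
  → value = 0.8200
Under probabilistic:
  ¬A = 1 − 0.1800 = 0.8200
  ¬B = 1 − 0.5200 = 0.4800
  ¬A ∨ ¬B = a + b − a·b on (0.8200, 0.4800) = 0.9064
  A ∨ (¬A ∨ ¬B) = a + b − a·b on (0.1800, 0.9064) = 0.9232
  → value = 0.9232
|0.8200 − 0.9232| = 0.103

0.103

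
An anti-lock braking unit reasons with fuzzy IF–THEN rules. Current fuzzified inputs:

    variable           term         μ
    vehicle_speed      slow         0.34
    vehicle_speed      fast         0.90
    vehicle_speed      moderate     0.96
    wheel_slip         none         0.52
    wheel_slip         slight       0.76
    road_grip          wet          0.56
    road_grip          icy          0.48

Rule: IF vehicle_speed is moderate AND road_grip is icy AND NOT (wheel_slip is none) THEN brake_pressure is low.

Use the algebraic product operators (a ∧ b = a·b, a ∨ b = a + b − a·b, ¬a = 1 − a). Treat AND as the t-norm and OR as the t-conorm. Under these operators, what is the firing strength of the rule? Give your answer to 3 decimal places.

0.221

firing strength: moderate=0.96, icy=0.48, ¬none=1−0.52=0.48; AND[a·b] → w = 0.2212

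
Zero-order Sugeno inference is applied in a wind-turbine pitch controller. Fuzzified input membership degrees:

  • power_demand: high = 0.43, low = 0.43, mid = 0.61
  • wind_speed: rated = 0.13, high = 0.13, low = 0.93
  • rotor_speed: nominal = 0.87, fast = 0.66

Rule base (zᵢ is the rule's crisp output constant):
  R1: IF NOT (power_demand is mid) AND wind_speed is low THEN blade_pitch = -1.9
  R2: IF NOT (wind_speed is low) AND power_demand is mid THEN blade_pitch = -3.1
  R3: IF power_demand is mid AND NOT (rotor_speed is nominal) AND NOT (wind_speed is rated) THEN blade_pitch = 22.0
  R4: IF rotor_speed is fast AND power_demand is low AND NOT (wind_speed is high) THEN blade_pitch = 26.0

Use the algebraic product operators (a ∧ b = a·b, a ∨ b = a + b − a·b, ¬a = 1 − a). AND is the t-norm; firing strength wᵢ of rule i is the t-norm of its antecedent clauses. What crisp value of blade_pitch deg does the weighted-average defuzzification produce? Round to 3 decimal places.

R1 (z=-1.9): ¬mid=1−0.61=0.39, low=0.93; AND[a·b] → w = 0.3627
R2 (z=-3.1): ¬low=1−0.93=0.07, mid=0.61; AND[a·b] → w = 0.0427
R3 (z=22.0): mid=0.61, ¬nominal=1−0.87=0.13, ¬rated=1−0.13=0.87; AND[a·b] → w = 0.0690
R4 (z=26.0): fast=0.66, low=0.43, ¬high=1−0.13=0.87; AND[a·b] → w = 0.2469
Weighted average = (0.3627·-1.9 + 0.0427·-3.1 + 0.0690·22.0 + 0.2469·26.0) / (0.3627 + 0.0427 + 0.0690 + 0.2469)
  = 7.1159 / 0.7213 = 9.865

9.865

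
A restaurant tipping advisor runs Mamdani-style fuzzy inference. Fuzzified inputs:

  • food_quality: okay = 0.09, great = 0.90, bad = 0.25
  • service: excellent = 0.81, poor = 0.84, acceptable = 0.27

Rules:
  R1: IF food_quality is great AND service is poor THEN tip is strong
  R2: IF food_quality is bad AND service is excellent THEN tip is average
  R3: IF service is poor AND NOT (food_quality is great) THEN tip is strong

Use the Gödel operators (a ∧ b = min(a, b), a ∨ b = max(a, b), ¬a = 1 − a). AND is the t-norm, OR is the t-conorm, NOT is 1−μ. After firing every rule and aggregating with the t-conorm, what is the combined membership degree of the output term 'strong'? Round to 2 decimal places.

R1: great=0.90, poor=0.84; AND[min(a, b)] → w = 0.84
R2: bad=0.25, excellent=0.81; AND[min(a, b)] → w = 0.25
R3: poor=0.84, ¬great=1−0.90=0.10; AND[min(a, b)] → w = 0.10
Rules with consequent 'strong': {R1, R3} → strengths 0.84, 0.10
Aggregate via t-conorm [max(a, b)]: 0.84

0.84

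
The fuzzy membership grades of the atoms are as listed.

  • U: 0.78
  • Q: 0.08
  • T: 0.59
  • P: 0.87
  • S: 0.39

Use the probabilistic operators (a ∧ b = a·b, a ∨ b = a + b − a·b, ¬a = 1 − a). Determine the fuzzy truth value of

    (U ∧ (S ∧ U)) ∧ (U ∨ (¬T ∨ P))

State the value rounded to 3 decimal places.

S ∧ U = a·b on (0.3900, 0.7800) = 0.3042
U ∧ (S ∧ U) = a·b on (0.7800, 0.3042) = 0.2373
¬T = 1 − 0.5900 = 0.4100
¬T ∨ P = a + b − a·b on (0.4100, 0.8700) = 0.9233
U ∨ (¬T ∨ P) = a + b − a·b on (0.7800, 0.9233) = 0.9831
(U ∧ (S ∧ U)) ∧ (U ∨ (¬T ∨ P)) = a·b on (0.2373, 0.9831) = 0.2333

0.233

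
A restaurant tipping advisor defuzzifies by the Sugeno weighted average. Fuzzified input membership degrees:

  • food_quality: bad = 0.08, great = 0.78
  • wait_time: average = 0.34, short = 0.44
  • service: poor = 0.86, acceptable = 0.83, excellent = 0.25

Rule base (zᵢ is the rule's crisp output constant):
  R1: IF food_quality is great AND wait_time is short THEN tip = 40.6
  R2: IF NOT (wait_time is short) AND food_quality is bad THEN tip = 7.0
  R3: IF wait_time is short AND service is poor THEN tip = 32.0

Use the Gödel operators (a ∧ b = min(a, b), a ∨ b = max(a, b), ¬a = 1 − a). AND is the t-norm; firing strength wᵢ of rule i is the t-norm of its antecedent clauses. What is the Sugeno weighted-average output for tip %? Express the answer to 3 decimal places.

R1 (z=40.6): great=0.78, short=0.44; AND[min(a, b)] → w = 0.44
R2 (z=7.0): ¬short=1−0.44=0.56, bad=0.08; AND[min(a, b)] → w = 0.08
R3 (z=32.0): short=0.44, poor=0.86; AND[min(a, b)] → w = 0.44
Weighted average = (0.44·40.6 + 0.08·7.0 + 0.44·32.0) / (0.44 + 0.08 + 0.44)
  = 32.5040 / 0.9600 = 33.858

33.858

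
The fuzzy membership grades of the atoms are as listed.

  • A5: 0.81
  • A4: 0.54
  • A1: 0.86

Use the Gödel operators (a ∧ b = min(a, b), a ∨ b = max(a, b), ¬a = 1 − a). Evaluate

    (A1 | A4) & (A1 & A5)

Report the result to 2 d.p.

0.81

A1 | A4 = max(a, b) on (0.86, 0.54) = 0.86
A1 & A5 = min(a, b) on (0.86, 0.81) = 0.81
(A1 | A4) & (A1 & A5) = min(a, b) on (0.86, 0.81) = 0.81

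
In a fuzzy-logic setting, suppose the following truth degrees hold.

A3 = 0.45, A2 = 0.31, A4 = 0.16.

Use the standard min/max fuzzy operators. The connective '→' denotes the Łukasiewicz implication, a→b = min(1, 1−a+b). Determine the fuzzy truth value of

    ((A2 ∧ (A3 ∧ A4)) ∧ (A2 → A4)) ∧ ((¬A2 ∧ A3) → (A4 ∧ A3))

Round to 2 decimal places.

0.16

A3 ∧ A4 = min(a, b) on (0.45, 0.16) = 0.16
A2 ∧ (A3 ∧ A4) = min(a, b) on (0.31, 0.16) = 0.16
A2 → A4  [Łukasiewicz: min(1, 1−a+b)] with a=0.31, b=0.16 → 0.85
(A2 ∧ (A3 ∧ A4)) ∧ (A2 → A4) = min(a, b) on (0.16, 0.85) = 0.16
¬A2 = 1 − 0.31 = 0.69
¬A2 ∧ A3 = min(a, b) on (0.69, 0.45) = 0.45
A4 ∧ A3 = min(a, b) on (0.16, 0.45) = 0.16
(¬A2 ∧ A3) → (A4 ∧ A3)  [Łukasiewicz: min(1, 1−a+b)] with a=0.45, b=0.16 → 0.71
((A2 ∧ (A3 ∧ A4)) ∧ (A2 → A4)) ∧ ((¬A2 ∧ A3) → (A4 ∧ A3)) = min(a, b) on (0.16, 0.71) = 0.16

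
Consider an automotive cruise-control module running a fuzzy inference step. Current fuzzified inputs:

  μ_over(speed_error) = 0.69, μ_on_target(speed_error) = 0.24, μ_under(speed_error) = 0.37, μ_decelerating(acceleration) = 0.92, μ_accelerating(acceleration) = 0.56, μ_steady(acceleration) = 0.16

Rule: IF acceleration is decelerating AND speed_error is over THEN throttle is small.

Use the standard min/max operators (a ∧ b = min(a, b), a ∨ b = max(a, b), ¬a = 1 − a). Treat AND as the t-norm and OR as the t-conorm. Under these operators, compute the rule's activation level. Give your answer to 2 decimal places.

firing strength: decelerating=0.92, over=0.69; AND[min(a, b)] → w = 0.69

0.69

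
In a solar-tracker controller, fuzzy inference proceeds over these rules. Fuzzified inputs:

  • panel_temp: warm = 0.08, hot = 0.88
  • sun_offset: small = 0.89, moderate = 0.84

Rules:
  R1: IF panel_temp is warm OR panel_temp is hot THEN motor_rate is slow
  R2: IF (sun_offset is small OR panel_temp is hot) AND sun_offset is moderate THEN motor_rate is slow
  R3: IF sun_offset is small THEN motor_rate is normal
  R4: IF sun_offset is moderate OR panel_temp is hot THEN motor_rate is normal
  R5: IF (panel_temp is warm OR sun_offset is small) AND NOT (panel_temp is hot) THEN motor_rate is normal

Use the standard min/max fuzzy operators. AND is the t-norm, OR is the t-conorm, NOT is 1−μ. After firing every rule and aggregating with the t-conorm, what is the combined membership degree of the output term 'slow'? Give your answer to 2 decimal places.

R1: warm=0.08, hot=0.88; OR[max(a, b)] → w = 0.88
R2: (small=0.89 OR hot=0.88) = 0.89; AND[min(a, b)] with moderate=0.84 → w = 0.84
R3: small=0.89 → w = 0.89
R4: moderate=0.84, hot=0.88; OR[max(a, b)] → w = 0.88
R5: (warm=0.08 OR small=0.89) = 0.89; AND[min(a, b)] with ¬hot=1−0.88=0.12 → w = 0.12
Rules with consequent 'slow': {R1, R2} → strengths 0.88, 0.84
Aggregate via t-conorm [max(a, b)]: 0.88

0.88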